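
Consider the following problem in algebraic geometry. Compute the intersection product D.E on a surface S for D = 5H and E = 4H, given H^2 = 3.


Using bilinearity of the intersection pairing on a surface S:
(aH).(bH) = ab * (H.H)
We have H^2 = 3.
D.E = (5H).(4H) = 5*4*3
= 20*3
= 60

60


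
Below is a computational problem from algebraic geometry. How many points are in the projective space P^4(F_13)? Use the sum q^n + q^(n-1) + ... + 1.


P^4(F_13) has (q^(n+1) - 1)/(q - 1) points.
= 13^4 + 13^3 + 13^2 + 13^1 + 13^0
= 28561 + 2197 + 169 + 13 + 1
= 30941

30941


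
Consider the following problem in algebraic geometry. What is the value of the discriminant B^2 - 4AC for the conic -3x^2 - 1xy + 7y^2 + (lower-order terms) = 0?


The discriminant of a conic Ax^2 + Bxy + Cy^2 + ... = 0 is B^2 - 4AC.
B^2 = (-1)^2 = 1
4AC = 4*(-3)*7 = -84
Discriminant = 1 + 84 = 85

85


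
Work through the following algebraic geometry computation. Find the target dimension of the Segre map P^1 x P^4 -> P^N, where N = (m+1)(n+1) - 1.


The Segre embedding maps P^m x P^n into P^N via
all products of coordinates from each factor.
N = (m+1)(n+1) - 1
N = (1+1)(4+1) - 1
N = 2*5 - 1
N = 10 - 1 = 9

9


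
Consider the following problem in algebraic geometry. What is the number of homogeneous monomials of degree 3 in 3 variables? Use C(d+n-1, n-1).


The number of degree-3 monomials in 3 variables is C(d+n-1, n-1).
= C(3+3-1, 3-1) = C(5, 2)
= 10

10


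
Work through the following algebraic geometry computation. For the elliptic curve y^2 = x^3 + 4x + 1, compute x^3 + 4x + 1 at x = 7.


Compute x^3 + 4x + 1 at x = 7:
x^3 = 7^3 = 343
4*x = 4*7 = 28
Sum: 343 + 28 + 1 = 372

372


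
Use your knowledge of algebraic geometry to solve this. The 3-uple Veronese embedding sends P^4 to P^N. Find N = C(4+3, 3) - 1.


The Veronese embedding v_d: P^n -> P^N maps each point to all
degree-d monomials in n+1 homogeneous coordinates.
N = C(n+d, d) - 1
N = C(4+3, 3) - 1
N = C(7, 3) - 1
C(7, 3) = 35
N = 35 - 1 = 34

34


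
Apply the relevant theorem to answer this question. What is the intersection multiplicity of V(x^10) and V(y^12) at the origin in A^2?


The intersection multiplicity of V(x^a) and V(y^b) at the origin is:
I(O; V(x^10), V(y^12)) = dim_k(k[x,y]/(x^10, y^12))
A basis for k[x,y]/(x^10, y^12) is the set of monomials x^i * y^j
where 0 <= i < 10 and 0 <= j < 12.
The number of such monomials is 10 * 12 = 120

120


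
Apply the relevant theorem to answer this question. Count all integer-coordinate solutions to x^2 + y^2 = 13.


Systematically check integer values of x where x^2 <= 13.
For each valid x, check if 13 - x^2 is a perfect square.
x=2: 13 - 4 = 9, sqrt = 3 (valid)
x=3: 13 - 9 = 4, sqrt = 2 (valid)
Total integer solutions found: 8

8


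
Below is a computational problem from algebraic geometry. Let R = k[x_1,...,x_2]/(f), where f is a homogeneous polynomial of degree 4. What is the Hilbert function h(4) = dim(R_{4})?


For R = k[x_1,...,x_n]/(f) with f homogeneous of degree e:
The Hilbert series is (1 - t^e)/(1 - t)^n.
So h(d) = C(d+n-1, n-1) - C(d-e+n-1, n-1) for d >= e.
With n=2, e=4, d=4:
C(4+2-1, 2-1) = C(5, 1) = 5
C(4-4+2-1, 2-1) = C(1, 1) = 1
h(4) = 5 - 1 = 4

4


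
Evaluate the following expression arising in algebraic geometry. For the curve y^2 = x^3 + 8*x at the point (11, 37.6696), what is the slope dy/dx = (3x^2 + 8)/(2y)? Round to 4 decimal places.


Using implicit differentiation of y^2 = x^3 + 8*x:
2y * dy/dx = 3x^2 + 8
dy/dx = (3x^2 + 8)/(2y)
Numerator: 3*11^2 + 8 = 371
Denominator: 2*37.6696 = 75.3392
dy/dx = 371/75.3392 = 4.9244

4.9244


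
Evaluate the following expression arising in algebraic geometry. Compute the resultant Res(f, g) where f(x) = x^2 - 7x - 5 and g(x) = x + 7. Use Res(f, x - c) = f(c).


For Res(f, x - c), we evaluate f at x = c.
f(-7) = (-7)^2 - 7*(-7) - 5
= 49 + 49 - 5
= 98 - 5 = 93
Res(f, g) = 93

93


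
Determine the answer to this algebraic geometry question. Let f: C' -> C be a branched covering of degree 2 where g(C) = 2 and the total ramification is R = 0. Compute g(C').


Riemann-Hurwitz formula: 2g' - 2 = d(2g - 2) + R
Given: d = 2, g = 2, R = 0
2g' - 2 = 2*(2*2 - 2) + 0
2g' - 2 = 2*2 + 0
2g' - 2 = 4 + 0 = 4
2g' = 6
g' = 3

3


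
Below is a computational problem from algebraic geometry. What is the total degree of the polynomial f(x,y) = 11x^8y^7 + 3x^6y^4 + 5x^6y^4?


Examine each term for its total degree (sum of exponents).
  Term '11x^8y^7' has total degree 8+7 = 15.
  Term '3x^6y^4' has total degree 6+4 = 10.
  Term '5x^6y^4' has total degree 6+4 = 10.
The maximum total degree among all terms is 15.

15


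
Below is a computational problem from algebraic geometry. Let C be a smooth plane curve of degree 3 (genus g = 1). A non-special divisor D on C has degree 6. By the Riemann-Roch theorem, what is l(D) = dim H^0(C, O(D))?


First, compute the genus of a smooth plane curve of degree 3:
g = (d-1)(d-2)/2 = (3-1)(3-2)/2 = 1
For a non-special divisor D (i.e., h^1(D) = 0), Riemann-Roch gives:
l(D) = deg(D) - g + 1
Since deg(D) = 6 >= 2g - 1 = 1, D is non-special.
l(D) = 6 - 1 + 1 = 6

6


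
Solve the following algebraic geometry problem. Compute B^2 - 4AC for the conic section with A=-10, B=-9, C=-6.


The discriminant of a conic Ax^2 + Bxy + Cy^2 + ... = 0 is B^2 - 4AC.
B^2 = (-9)^2 = 81
4AC = 4*(-10)*(-6) = 240
Discriminant = 81 - 240 = -159

-159


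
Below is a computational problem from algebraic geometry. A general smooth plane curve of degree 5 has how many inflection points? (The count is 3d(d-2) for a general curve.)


For a general smooth plane curve C of degree d, the inflection points are
the intersection of C with its Hessian curve, which has degree 3(d-2).
By Bezout, the total intersection number is d * 3(d-2) = 5 * 9 = 45.
For a general curve every flex is ordinary, so each contributes
multiplicity 1 to C·Hess(C), and the number of distinct inflection
points is 3d(d-2).
Inflection points = 3*5*(5-2) = 3*5*3 = 45

45


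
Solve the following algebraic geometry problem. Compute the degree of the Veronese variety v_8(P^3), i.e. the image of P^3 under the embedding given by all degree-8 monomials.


The Veronese variety v_8(P^3) has degree d^r.
d^r = 8^3 = 512

512


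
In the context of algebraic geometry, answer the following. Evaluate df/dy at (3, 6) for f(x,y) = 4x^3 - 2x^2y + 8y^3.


df/dy = (-2)*x^2 + 3*8*y^2
At (3,6): (-2)*3^2 + 3*8*6^2
= -18 + 864
= 846

846


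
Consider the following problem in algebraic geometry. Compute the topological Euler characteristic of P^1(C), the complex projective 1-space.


The complex projective space P^1 has one cell in each even real dimension 0, 2, ..., 2.
The cohomology groups are H^{2k}(P^1) = Z for k = 0,...,1, and 0 otherwise.
Euler characteristic = sum of Betti numbers = 1 per even-dimensional cohomology group.
chi(P^1) = 1 + 1 = 2

2


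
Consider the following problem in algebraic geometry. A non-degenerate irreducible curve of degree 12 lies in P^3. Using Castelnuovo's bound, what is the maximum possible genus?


Castelnuovo's bound: write d - 1 = m(r-1) + epsilon with 0 <= epsilon < r-1.
d - 1 = 12 - 1 = 11
r - 1 = 3 - 1 = 2
11 = 5*2 + 1, so m = 5, epsilon = 1
pi(d, r) = m(m-1)(r-1)/2 + m*epsilon
= 5*4*2/2 + 5*1
= 40/2 + 5
= 20 + 5 = 25

25


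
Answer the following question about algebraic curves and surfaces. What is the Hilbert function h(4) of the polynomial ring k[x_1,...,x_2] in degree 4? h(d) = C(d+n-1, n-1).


The Hilbert function for the polynomial ring in 2 variables is:
h(d) = C(d+n-1, n-1)
h(4) = C(4+2-1, 2-1) = C(5, 1)
= 5! / (1! * 4!)
= 5

5


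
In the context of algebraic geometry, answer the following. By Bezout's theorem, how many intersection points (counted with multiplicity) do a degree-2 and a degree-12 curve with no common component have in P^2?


Bezout's theorem states the intersection count equals the product of degrees.
Intersection count = 2 * 12 = 24

24


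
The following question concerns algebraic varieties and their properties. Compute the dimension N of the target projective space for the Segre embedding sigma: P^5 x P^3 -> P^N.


The Segre embedding maps P^m x P^n into P^N via
all products of coordinates from each factor.
N = (m+1)(n+1) - 1
N = (5+1)(3+1) - 1
N = 6*4 - 1
N = 24 - 1 = 23

23


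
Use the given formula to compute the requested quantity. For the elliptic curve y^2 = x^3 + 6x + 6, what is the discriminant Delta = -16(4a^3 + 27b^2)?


Compute each component:
4a^3 = 4*6^3 = 4*216 = 864
27b^2 = 27*6^2 = 27*36 = 972
4a^3 + 27b^2 = 864 + 972 = 1836
Delta = -16*1836 = -29376

-29376


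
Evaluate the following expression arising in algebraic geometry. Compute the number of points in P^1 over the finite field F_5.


P^1(F_5) has (q^(n+1) - 1)/(q - 1) points.
= 5^1 + 5^0
= 5 + 1
= 6

6


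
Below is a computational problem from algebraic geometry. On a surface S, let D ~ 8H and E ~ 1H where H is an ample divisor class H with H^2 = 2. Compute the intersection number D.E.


Using bilinearity of the intersection pairing on a surface S:
(aH).(bH) = ab * (H.H)
We have H^2 = 2.
D.E = (8H).(1H) = 8*1*2
= 8*2
= 16

16


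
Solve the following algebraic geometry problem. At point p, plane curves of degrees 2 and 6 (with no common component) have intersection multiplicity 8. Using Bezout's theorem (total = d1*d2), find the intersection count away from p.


By Bezout's theorem, the total intersection number is d1 * d2.
Total = 2 * 6 = 12
Intersection multiplicity at p = 8
Remaining intersections = 12 - 8 = 4

4


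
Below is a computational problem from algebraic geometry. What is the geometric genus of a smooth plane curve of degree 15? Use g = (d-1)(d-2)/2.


Using the genus formula for smooth plane curves:
g = (d-1)(d-2)/2
g = (15-1)(15-2)/2
g = 14*13/2
g = 182/2 = 91

91


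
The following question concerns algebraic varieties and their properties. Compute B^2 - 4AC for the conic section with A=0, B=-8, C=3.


The discriminant of a conic Ax^2 + Bxy + Cy^2 + ... = 0 is B^2 - 4AC.
B^2 = (-8)^2 = 64
4AC = 4*0*3 = 0
Discriminant = 64 + 0 = 64

64


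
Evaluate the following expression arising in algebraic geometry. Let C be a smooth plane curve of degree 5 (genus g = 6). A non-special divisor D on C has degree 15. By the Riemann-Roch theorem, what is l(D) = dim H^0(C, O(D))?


First, compute the genus of a smooth plane curve of degree 5:
g = (d-1)(d-2)/2 = (5-1)(5-2)/2 = 6
For a non-special divisor D (i.e., h^1(D) = 0), Riemann-Roch gives:
l(D) = deg(D) - g + 1
Since deg(D) = 15 >= 2g - 1 = 11, D is non-special.
l(D) = 15 - 6 + 1 = 10

10


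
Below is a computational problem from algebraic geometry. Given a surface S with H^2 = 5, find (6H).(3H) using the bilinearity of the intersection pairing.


Using bilinearity of the intersection pairing on a surface S:
(aH).(bH) = ab * (H.H)
We have H^2 = 5.
D.E = (6H).(3H) = 6*3*5
= 18*5
= 90

90


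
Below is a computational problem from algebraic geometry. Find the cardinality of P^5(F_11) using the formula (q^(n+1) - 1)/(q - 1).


P^5(F_11) has (q^(n+1) - 1)/(q - 1) points.
= 11^5 + 11^4 + 11^3 + 11^2 + 11^1 + 11^0
= 161051 + 14641 + 1331 + 121 + 11 + 1
= 177156

177156


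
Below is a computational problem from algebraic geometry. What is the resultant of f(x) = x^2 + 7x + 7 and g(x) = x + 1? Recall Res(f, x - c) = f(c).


For Res(f, x - c), we evaluate f at x = c.
f(-1) = (-1)^2 + 7*(-1) + 7
= 1 - 7 + 7
= -6 + 7 = 1
Res(f, g) = 1

1


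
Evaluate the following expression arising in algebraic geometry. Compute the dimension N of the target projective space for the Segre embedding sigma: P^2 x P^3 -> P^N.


The Segre embedding maps P^m x P^n into P^N via
all products of coordinates from each factor.
N = (m+1)(n+1) - 1
N = (2+1)(3+1) - 1
N = 3*4 - 1
N = 12 - 1 = 11

11


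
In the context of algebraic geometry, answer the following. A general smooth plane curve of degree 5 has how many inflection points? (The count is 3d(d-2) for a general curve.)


For a general smooth plane curve C of degree d, the inflection points are
the intersection of C with its Hessian curve, which has degree 3(d-2).
By Bezout, the total intersection number is d * 3(d-2) = 5 * 9 = 45.
For a general curve every flex is ordinary, so each contributes
multiplicity 1 to C·Hess(C), and the number of distinct inflection
points is 3d(d-2).
Inflection points = 3*5*(5-2) = 3*5*3 = 45

45


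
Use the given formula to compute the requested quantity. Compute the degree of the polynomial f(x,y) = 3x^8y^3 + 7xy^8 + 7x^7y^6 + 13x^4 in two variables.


Examine each term for its total degree (sum of exponents).
  Term '3x^8y^3' has total degree 8+3 = 11.
  Term '7xy^8' has total degree 1+8 = 9.
  Term '7x^7y^6' has total degree 7+6 = 13.
  Term '13x^4' has total degree 4+0 = 4.
The maximum total degree among all terms is 13.

13


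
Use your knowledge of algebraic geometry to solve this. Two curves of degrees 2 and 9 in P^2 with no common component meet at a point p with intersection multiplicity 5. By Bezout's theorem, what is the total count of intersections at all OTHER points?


By Bezout's theorem, the total intersection number is d1 * d2.
Total = 2 * 9 = 18
Intersection multiplicity at p = 5
Remaining intersections = 18 - 5 = 13

13


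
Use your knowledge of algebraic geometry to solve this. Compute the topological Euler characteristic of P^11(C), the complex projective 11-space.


The complex projective space P^11 has one cell in each even real dimension 0, 2, ..., 22.
The cohomology groups are H^{2k}(P^11) = Z for k = 0,...,11, and 0 otherwise.
Euler characteristic = sum of Betti numbers = 1 per even-dimensional cohomology group.
chi(P^11) = 11 + 1 = 12

12


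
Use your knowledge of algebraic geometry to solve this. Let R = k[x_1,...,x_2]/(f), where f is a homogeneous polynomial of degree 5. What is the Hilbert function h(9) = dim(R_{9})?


For R = k[x_1,...,x_n]/(f) with f homogeneous of degree e:
The Hilbert series is (1 - t^e)/(1 - t)^n.
So h(d) = C(d+n-1, n-1) - C(d-e+n-1, n-1) for d >= e.
With n=2, e=5, d=9:
C(9+2-1, 2-1) = C(10, 1) = 10
C(9-5+2-1, 2-1) = C(5, 1) = 5
h(9) = 10 - 5 = 5

5


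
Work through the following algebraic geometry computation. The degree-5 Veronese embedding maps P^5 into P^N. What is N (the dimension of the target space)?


The Veronese embedding v_d: P^n -> P^N maps each point to all
degree-d monomials in n+1 homogeneous coordinates.
N = C(n+d, d) - 1
N = C(5+5, 5) - 1
N = C(10, 5) - 1
C(10, 5) = 252
N = 252 - 1 = 251

251


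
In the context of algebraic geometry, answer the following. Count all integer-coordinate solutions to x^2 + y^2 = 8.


Systematically check integer values of x where x^2 <= 8.
For each valid x, check if 8 - x^2 is a perfect square.
x=2: 8 - 4 = 4, sqrt = 2 (valid)
Total integer solutions found: 4

4


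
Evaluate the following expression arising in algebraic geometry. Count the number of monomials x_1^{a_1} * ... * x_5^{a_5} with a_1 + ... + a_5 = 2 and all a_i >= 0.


The number of degree-2 monomials in 5 variables is C(d+n-1, n-1).
= C(2+5-1, 5-1) = C(6, 4)
= 15

15


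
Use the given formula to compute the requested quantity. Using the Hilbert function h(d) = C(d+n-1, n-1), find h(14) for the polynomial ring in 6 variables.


The Hilbert function for the polynomial ring in 6 variables is:
h(d) = C(d+n-1, n-1)
h(14) = C(14+6-1, 6-1) = C(19, 5)
= 19! / (5! * 14!)
= 11628

11628


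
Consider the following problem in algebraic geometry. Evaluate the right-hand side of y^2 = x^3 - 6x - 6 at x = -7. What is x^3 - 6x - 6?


Compute x^3 - 6x - 6 at x = -7:
x^3 = (-7)^3 = -343
(-6)*x = (-6)*(-7) = 42
Sum: -343 + 42 - 6 = -307

-307


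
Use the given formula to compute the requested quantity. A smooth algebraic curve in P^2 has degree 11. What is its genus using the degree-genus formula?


Using the genus formula for smooth plane curves:
g = (d-1)(d-2)/2
g = (11-1)(11-2)/2
g = 10*9/2
g = 90/2 = 45

45


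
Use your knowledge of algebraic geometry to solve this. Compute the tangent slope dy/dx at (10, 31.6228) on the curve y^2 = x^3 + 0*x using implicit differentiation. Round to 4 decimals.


Using implicit differentiation of y^2 = x^3 + 0*x:
2y * dy/dx = 3x^2 + 0
dy/dx = (3x^2 + 0)/(2y)
Numerator: 3*10^2 + 0 = 300
Denominator: 2*31.6228 = 63.2456
dy/dx = 300/63.2456 = 4.7434

4.7434


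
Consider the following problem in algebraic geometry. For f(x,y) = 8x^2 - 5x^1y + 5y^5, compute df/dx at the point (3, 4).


df/dx = 2*8*x^1 + 1*(-5)*x^0*y
At (3,4): 2*8*3^1 + 1*(-5)*3^0*4
= 48 - 20
= 28

28


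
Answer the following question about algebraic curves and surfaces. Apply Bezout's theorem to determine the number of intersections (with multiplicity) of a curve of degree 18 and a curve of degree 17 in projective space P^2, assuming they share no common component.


Bezout's theorem states the intersection count equals the product of degrees.
Intersection count = 18 * 17 = 306

306


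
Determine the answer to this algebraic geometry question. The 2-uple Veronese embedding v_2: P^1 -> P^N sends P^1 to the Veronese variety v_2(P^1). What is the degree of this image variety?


The Veronese variety v_2(P^1) has degree d^r.
d^r = 2^1 = 2

2


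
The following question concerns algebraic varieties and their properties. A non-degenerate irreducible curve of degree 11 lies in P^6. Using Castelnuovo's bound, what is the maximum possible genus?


Castelnuovo's bound: write d - 1 = m(r-1) + epsilon with 0 <= epsilon < r-1.
d - 1 = 11 - 1 = 10
r - 1 = 6 - 1 = 5
10 = 2*5 + 0, so m = 2, epsilon = 0
pi(d, r) = m(m-1)(r-1)/2 + m*epsilon
= 2*1*5/2 + 2*0
= 10/2 + 0
= 5 + 0 = 5

5


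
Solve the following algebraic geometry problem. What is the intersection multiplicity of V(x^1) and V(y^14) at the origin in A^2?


The intersection multiplicity of V(x^a) and V(y^b) at the origin is:
I(O; V(x^1), V(y^14)) = dim_k(k[x,y]/(x^1, y^14))
A basis for k[x,y]/(x^1, y^14) is the set of monomials x^i * y^j
where 0 <= i < 1 and 0 <= j < 14.
The number of such monomials is 1 * 14 = 14

14


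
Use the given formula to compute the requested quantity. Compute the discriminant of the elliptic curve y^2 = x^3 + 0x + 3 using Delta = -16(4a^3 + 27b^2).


Compute each component:
4a^3 = 4*0^3 = 4*0 = 0
27b^2 = 27*3^2 = 27*9 = 243
4a^3 + 27b^2 = 0 + 243 = 243
Delta = -16*243 = -3888

-3888


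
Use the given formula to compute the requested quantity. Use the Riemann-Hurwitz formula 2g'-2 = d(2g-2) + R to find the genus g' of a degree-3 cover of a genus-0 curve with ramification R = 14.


Riemann-Hurwitz formula: 2g' - 2 = d(2g - 2) + R
Given: d = 3, g = 0, R = 14
2g' - 2 = 3*(2*0 - 2) + 14
2g' - 2 = 3*(-2) + 14
2g' - 2 = -6 + 14 = 8
2g' = 10
g' = 5

5


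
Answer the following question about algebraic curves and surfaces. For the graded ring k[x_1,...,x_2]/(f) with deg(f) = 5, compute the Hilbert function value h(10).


For R = k[x_1,...,x_n]/(f) with f homogeneous of degree e:
The Hilbert series is (1 - t^e)/(1 - t)^n.
So h(d) = C(d+n-1, n-1) - C(d-e+n-1, n-1) for d >= e.
With n=2, e=5, d=10:
C(10+2-1, 2-1) = C(11, 1) = 11
C(10-5+2-1, 2-1) = C(6, 1) = 6
h(10) = 11 - 6 = 5

5


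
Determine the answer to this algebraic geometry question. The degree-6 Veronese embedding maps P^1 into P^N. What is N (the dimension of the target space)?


The Veronese embedding v_d: P^n -> P^N maps each point to all
degree-d monomials in n+1 homogeneous coordinates.
N = C(n+d, d) - 1
N = C(1+6, 6) - 1
N = C(7, 6) - 1
C(7, 6) = 7
N = 7 - 1 = 6

6


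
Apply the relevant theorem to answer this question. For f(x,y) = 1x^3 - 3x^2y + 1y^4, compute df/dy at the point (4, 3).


df/dy = (-3)*x^2 + 4*1*y^3
At (4,3): (-3)*4^2 + 4*1*3^3
= -48 + 108
= 60

60


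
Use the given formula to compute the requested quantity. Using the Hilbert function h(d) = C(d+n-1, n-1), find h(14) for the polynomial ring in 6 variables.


The Hilbert function for the polynomial ring in 6 variables is:
h(d) = C(d+n-1, n-1)
h(14) = C(14+6-1, 6-1) = C(19, 5)
= 19! / (5! * 14!)
= 11628

11628


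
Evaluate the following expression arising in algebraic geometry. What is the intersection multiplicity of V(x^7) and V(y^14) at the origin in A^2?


The intersection multiplicity of V(x^a) and V(y^b) at the origin is:
I(O; V(x^7), V(y^14)) = dim_k(k[x,y]/(x^7, y^14))
A basis for k[x,y]/(x^7, y^14) is the set of monomials x^i * y^j
where 0 <= i < 7 and 0 <= j < 14.
The number of such monomials is 7 * 14 = 98

98


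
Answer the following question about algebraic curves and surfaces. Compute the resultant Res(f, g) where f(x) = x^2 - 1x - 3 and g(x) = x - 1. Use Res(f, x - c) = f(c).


For Res(f, x - c), we evaluate f at x = c.
f(1) = 1^2 - 1*1 - 3
= 1 - 1 - 3
= 0 - 3 = -3
Res(f, g) = -3

-3


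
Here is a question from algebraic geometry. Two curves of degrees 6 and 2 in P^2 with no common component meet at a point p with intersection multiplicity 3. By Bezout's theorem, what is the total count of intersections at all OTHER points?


By Bezout's theorem, the total intersection number is d1 * d2.
Total = 6 * 2 = 12
Intersection multiplicity at p = 3
Remaining intersections = 12 - 3 = 9

9


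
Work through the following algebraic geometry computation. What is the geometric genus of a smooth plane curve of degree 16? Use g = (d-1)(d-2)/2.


Using the genus formula for smooth plane curves:
g = (d-1)(d-2)/2
g = (16-1)(16-2)/2
g = 15*14/2
g = 210/2 = 105

105


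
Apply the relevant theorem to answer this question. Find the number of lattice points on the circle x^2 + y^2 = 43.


Systematically check integer values of x where x^2 <= 43.
For each valid x, check if 43 - x^2 is a perfect square.
Total integer solutions found: 0

0


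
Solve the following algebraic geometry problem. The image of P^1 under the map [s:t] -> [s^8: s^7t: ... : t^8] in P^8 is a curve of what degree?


The rational normal curve in P^8 is the image of P^1 under the 8-uple Veronese.
A general hyperplane in P^8 pulls back to a degree-8 form on P^1, which has 8 zeros,
so the curve meets a general hyperplane in 8 points. Degree = 8.

8


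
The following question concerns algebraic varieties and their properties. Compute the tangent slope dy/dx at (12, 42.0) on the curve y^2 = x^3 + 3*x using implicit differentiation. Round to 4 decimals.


Using implicit differentiation of y^2 = x^3 + 3*x:
2y * dy/dx = 3x^2 + 3
dy/dx = (3x^2 + 3)/(2y)
Numerator: 3*12^2 + 3 = 435
Denominator: 2*42.0 = 84.0
dy/dx = 435/84.0 = 5.1786

5.1786


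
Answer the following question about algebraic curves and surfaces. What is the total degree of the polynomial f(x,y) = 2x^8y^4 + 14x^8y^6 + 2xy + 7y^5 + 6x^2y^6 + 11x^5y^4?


Examine each term for its total degree (sum of exponents).
  Term '2x^8y^4' has total degree 8+4 = 12.
  Term '14x^8y^6' has total degree 8+6 = 14.
  Term '2xy' has total degree 1+1 = 2.
  Term '7y^5' has total degree 0+5 = 5.
  Term '6x^2y^6' has total degree 2+6 = 8.
  Term '11x^5y^4' has total degree 5+4 = 9.
The maximum total degree among all terms is 14.

14


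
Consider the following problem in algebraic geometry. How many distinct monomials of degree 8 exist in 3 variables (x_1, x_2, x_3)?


The number of degree-8 monomials in 3 variables is C(d+n-1, n-1).
= C(8+3-1, 3-1) = C(10, 2)
= 45

45


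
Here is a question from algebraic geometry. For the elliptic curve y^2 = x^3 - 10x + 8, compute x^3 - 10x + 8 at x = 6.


Compute x^3 - 10x + 8 at x = 6:
x^3 = 6^3 = 216
(-10)*x = (-10)*6 = -60
Sum: 216 - 60 + 8 = 164

164


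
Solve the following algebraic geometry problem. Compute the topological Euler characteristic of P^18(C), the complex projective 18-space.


The complex projective space P^18 has one cell in each even real dimension 0, 2, ..., 36.
The cohomology groups are H^{2k}(P^18) = Z for k = 0,...,18, and 0 otherwise.
Euler characteristic = sum of Betti numbers = 1 per even-dimensional cohomology group.
chi(P^18) = 18 + 1 = 19

19


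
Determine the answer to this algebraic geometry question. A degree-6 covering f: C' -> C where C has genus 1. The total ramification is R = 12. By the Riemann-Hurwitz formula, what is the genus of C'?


Riemann-Hurwitz formula: 2g' - 2 = d(2g - 2) + R
Given: d = 6, g = 1, R = 12
2g' - 2 = 6*(2*1 - 2) + 12
2g' - 2 = 6*0 + 12
2g' - 2 = 0 + 12 = 12
2g' = 14
g' = 7

7


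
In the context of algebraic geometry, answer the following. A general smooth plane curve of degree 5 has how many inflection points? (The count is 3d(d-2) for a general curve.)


For a general smooth plane curve C of degree d, the inflection points are
the intersection of C with its Hessian curve, which has degree 3(d-2).
By Bezout, the total intersection number is d * 3(d-2) = 5 * 9 = 45.
For a general curve every flex is ordinary, so each contributes
multiplicity 1 to C·Hess(C), and the number of distinct inflection
points is 3d(d-2).
Inflection points = 3*5*(5-2) = 3*5*3 = 45

45


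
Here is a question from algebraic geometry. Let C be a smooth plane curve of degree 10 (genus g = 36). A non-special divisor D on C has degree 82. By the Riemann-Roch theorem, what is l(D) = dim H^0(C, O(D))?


First, compute the genus of a smooth plane curve of degree 10:
g = (d-1)(d-2)/2 = (10-1)(10-2)/2 = 36
For a non-special divisor D (i.e., h^1(D) = 0), Riemann-Roch gives:
l(D) = deg(D) - g + 1
Since deg(D) = 82 >= 2g - 1 = 71, D is non-special.
l(D) = 82 - 36 + 1 = 47

47


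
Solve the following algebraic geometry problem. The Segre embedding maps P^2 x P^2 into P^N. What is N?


The Segre embedding maps P^m x P^n into P^N via
all products of coordinates from each factor.
N = (m+1)(n+1) - 1
N = (2+1)(2+1) - 1
N = 3*3 - 1
N = 9 - 1 = 8

8


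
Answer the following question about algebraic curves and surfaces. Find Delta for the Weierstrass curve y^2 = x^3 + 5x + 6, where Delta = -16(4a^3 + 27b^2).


Compute each component:
4a^3 = 4*5^3 = 4*125 = 500
27b^2 = 27*6^2 = 27*36 = 972
4a^3 + 27b^2 = 500 + 972 = 1472
Delta = -16*1472 = -23552

-23552


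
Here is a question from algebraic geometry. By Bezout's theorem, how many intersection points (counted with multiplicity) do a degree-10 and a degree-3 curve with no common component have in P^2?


Bezout's theorem states the intersection count equals the product of degrees.
Intersection count = 10 * 3 = 30

30


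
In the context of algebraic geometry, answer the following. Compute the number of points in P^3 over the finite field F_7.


P^3(F_7) has (q^(n+1) - 1)/(q - 1) points.
= 7^3 + 7^2 + 7^1 + 7^0
= 343 + 49 + 7 + 1
= 400

400


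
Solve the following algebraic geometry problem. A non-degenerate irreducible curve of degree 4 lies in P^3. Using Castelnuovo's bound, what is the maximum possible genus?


Castelnuovo's bound: write d - 1 = m(r-1) + epsilon with 0 <= epsilon < r-1.
d - 1 = 4 - 1 = 3
r - 1 = 3 - 1 = 2
3 = 1*2 + 1, so m = 1, epsilon = 1
pi(d, r) = m(m-1)(r-1)/2 + m*epsilon
= 1*0*2/2 + 1*1
= 0/2 + 1
= 0 + 1 = 1

1


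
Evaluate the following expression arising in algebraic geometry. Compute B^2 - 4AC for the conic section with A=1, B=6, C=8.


The discriminant of a conic Ax^2 + Bxy + Cy^2 + ... = 0 is B^2 - 4AC.
B^2 = 6^2 = 36
4AC = 4*1*8 = 32
Discriminant = 36 - 32 = 4

4


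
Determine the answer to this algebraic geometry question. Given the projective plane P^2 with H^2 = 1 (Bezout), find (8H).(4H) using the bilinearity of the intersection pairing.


Using bilinearity of the intersection pairing on the projective plane P^2:
(aH).(bH) = ab * (H.H)
We have H^2 = 1 (Bezout).
D.E = (8H).(4H) = 8*4*1
= 32*1
= 32

32


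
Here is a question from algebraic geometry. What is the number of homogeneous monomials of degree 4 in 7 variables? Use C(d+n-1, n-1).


The number of degree-4 monomials in 7 variables is C(d+n-1, n-1).
= C(4+7-1, 7-1) = C(10, 6)
= 210

210


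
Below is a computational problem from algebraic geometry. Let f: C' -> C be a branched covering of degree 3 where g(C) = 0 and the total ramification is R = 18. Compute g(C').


Riemann-Hurwitz formula: 2g' - 2 = d(2g - 2) + R
Given: d = 3, g = 0, R = 18
2g' - 2 = 3*(2*0 - 2) + 18
2g' - 2 = 3*(-2) + 18
2g' - 2 = -6 + 18 = 12
2g' = 14
g' = 7

7


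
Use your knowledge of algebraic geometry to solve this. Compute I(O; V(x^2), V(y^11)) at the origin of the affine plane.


The intersection multiplicity of V(x^a) and V(y^b) at the origin is:
I(O; V(x^2), V(y^11)) = dim_k(k[x,y]/(x^2, y^11))
A basis for k[x,y]/(x^2, y^11) is the set of monomials x^i * y^j
where 0 <= i < 2 and 0 <= j < 11.
The number of such monomials is 2 * 11 = 22

22


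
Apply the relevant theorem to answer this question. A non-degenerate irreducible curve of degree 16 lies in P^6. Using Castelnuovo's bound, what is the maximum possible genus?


Castelnuovo's bound: write d - 1 = m(r-1) + epsilon with 0 <= epsilon < r-1.
d - 1 = 16 - 1 = 15
r - 1 = 6 - 1 = 5
15 = 3*5 + 0, so m = 3, epsilon = 0
pi(d, r) = m(m-1)(r-1)/2 + m*epsilon
= 3*2*5/2 + 3*0
= 30/2 + 0
= 15 + 0 = 15

15


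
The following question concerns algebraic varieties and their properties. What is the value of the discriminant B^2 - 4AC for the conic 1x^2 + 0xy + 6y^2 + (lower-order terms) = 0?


The discriminant of a conic Ax^2 + Bxy + Cy^2 + ... = 0 is B^2 - 4AC.
B^2 = 0^2 = 0
4AC = 4*1*6 = 24
Discriminant = 0 - 24 = -24

-24


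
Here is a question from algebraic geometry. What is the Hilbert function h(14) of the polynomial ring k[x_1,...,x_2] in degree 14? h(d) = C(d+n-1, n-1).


The Hilbert function for the polynomial ring in 2 variables is:
h(d) = C(d+n-1, n-1)
h(14) = C(14+2-1, 2-1) = C(15, 1)
= 15! / (1! * 14!)
= 15

15


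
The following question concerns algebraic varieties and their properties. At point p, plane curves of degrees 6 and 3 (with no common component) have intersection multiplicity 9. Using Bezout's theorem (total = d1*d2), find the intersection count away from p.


By Bezout's theorem, the total intersection number is d1 * d2.
Total = 6 * 3 = 18
Intersection multiplicity at p = 9
Remaining intersections = 18 - 9 = 9

9


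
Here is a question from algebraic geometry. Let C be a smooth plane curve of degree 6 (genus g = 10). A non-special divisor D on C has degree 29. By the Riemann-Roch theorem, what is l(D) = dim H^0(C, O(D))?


First, compute the genus of a smooth plane curve of degree 6:
g = (d-1)(d-2)/2 = (6-1)(6-2)/2 = 10
For a non-special divisor D (i.e., h^1(D) = 0), Riemann-Roch gives:
l(D) = deg(D) - g + 1
Since deg(D) = 29 >= 2g - 1 = 19, D is non-special.
l(D) = 29 - 10 + 1 = 20

20


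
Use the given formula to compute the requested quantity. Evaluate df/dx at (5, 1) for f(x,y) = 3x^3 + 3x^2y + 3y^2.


df/dx = 3*3*x^2 + 2*3*x^1*y
At (5,1): 3*3*5^2 + 2*3*5^1*1
= 225 + 30
= 255

255


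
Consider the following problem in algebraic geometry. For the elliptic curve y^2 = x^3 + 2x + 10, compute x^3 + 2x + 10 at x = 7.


Compute x^3 + 2x + 10 at x = 7:
x^3 = 7^3 = 343
2*x = 2*7 = 14
Sum: 343 + 14 + 10 = 367

367


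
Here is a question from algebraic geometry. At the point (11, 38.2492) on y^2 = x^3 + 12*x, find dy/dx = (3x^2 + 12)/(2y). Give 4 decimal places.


Using implicit differentiation of y^2 = x^3 + 12*x:
2y * dy/dx = 3x^2 + 12
dy/dx = (3x^2 + 12)/(2y)
Numerator: 3*11^2 + 12 = 375
Denominator: 2*38.2492 = 76.4984
dy/dx = 375/76.4984 = 4.9021

4.9021


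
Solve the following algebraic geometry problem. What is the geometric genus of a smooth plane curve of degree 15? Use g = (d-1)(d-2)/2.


Using the genus formula for smooth plane curves:
g = (d-1)(d-2)/2
g = (15-1)(15-2)/2
g = 14*13/2
g = 182/2 = 91

91


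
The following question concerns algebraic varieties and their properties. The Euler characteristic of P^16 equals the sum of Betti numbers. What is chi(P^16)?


The complex projective space P^16 has one cell in each even real dimension 0, 2, ..., 32.
The cohomology groups are H^{2k}(P^16) = Z for k = 0,...,16, and 0 otherwise.
Euler characteristic = sum of Betti numbers = 1 per even-dimensional cohomology group.
chi(P^16) = 16 + 1 = 17

17


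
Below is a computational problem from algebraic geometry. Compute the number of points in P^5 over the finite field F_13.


P^5(F_13) has (q^(n+1) - 1)/(q - 1) points.
= 13^5 + 13^4 + 13^3 + 13^2 + 13^1 + 13^0
= 371293 + 28561 + 2197 + 169 + 13 + 1
= 402234

402234


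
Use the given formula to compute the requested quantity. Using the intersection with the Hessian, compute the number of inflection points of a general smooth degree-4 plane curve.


For a general smooth plane curve C of degree d, the inflection points are
the intersection of C with its Hessian curve, which has degree 3(d-2).
By Bezout, the total intersection number is d * 3(d-2) = 4 * 6 = 24.
For a general curve every flex is ordinary, so each contributes
multiplicity 1 to C·Hess(C), and the number of distinct inflection
points is 3d(d-2).
Inflection points = 3*4*(4-2) = 3*4*2 = 24

24


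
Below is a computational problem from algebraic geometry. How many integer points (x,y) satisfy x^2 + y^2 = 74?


Systematically check integer values of x where x^2 <= 74.
For each valid x, check if 74 - x^2 is a perfect square.
x=5: 74 - 25 = 49, sqrt = 7 (valid)
x=7: 74 - 49 = 25, sqrt = 5 (valid)
Total integer solutions found: 8

8


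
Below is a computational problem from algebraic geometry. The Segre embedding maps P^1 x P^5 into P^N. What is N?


The Segre embedding maps P^m x P^n into P^N via
all products of coordinates from each factor.
N = (m+1)(n+1) - 1
N = (1+1)(5+1) - 1
N = 2*6 - 1
N = 12 - 1 = 11

11


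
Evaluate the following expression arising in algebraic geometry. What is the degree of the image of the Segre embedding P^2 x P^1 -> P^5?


The degree of the Segre variety P^2 x P^1 is C(m+n, m).
= C(3, 2)
= 3

3


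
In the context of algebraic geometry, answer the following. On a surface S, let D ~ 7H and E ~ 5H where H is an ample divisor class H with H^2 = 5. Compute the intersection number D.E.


Using bilinearity of the intersection pairing on a surface S:
(aH).(bH) = ab * (H.H)
We have H^2 = 5.
D.E = (7H).(5H) = 7*5*5
= 35*5
= 175

175


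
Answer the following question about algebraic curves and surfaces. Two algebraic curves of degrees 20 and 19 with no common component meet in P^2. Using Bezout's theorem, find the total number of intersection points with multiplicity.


Bezout's theorem states the intersection count equals the product of degrees.
Intersection count = 20 * 19 = 380

380


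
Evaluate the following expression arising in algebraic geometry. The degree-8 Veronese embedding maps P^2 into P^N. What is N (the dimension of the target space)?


The Veronese embedding v_d: P^n -> P^N maps each point to all
degree-d monomials in n+1 homogeneous coordinates.
N = C(n+d, d) - 1
N = C(2+8, 8) - 1
N = C(10, 8) - 1
C(10, 8) = 45
N = 45 - 1 = 44

44


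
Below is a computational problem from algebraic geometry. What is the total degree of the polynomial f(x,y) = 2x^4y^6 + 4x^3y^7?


Examine each term for its total degree (sum of exponents).
  Term '2x^4y^6' has total degree 4+6 = 10.
  Term '4x^3y^7' has total degree 3+7 = 10.
The maximum total degree among all terms is 10.

10


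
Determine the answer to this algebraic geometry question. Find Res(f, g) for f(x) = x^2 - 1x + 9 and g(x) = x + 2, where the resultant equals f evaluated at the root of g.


For Res(f, x - c), we evaluate f at x = c.
f(-2) = (-2)^2 - 1*(-2) + 9
= 4 + 2 + 9
= 6 + 9 = 15
Res(f, g) = 15

15


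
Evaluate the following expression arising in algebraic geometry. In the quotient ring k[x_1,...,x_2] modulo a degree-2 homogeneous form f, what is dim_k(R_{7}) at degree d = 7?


For R = k[x_1,...,x_n]/(f) with f homogeneous of degree e:
The Hilbert series is (1 - t^e)/(1 - t)^n.
So h(d) = C(d+n-1, n-1) - C(d-e+n-1, n-1) for d >= e.
With n=2, e=2, d=7:
C(7+2-1, 2-1) = C(8, 1) = 8
C(7-2+2-1, 2-1) = C(6, 1) = 6
h(7) = 8 - 6 = 2

2


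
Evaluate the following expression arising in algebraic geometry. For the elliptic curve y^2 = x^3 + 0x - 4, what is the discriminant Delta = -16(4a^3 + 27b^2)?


Compute each component:
4a^3 = 4*0^3 = 4*0 = 0
27b^2 = 27*(-4)^2 = 27*16 = 432
4a^3 + 27b^2 = 0 + 432 = 432
Delta = -16*432 = -6912

-6912


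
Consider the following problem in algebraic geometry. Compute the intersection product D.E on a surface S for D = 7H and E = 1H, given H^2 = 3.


Using bilinearity of the intersection pairing on a surface S:
(aH).(bH) = ab * (H.H)
We have H^2 = 3.
D.E = (7H).(1H) = 7*1*3
= 7*3
= 21

21


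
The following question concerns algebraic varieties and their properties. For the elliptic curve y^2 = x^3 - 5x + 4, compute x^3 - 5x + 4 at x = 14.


Compute x^3 - 5x + 4 at x = 14:
x^3 = 14^3 = 2744
(-5)*x = (-5)*14 = -70
Sum: 2744 - 70 + 4 = 2678

2678


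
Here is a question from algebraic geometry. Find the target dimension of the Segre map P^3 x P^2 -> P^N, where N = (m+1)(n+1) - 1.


The Segre embedding maps P^m x P^n into P^N via
all products of coordinates from each factor.
N = (m+1)(n+1) - 1
N = (3+1)(2+1) - 1
N = 4*3 - 1
N = 12 - 1 = 11

11


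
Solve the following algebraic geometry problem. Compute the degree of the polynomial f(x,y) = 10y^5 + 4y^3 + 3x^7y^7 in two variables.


Examine each term for its total degree (sum of exponents).
  Term '10y^5' has total degree 0+5 = 5.
  Term '4y^3' has total degree 0+3 = 3.
  Term '3x^7y^7' has total degree 7+7 = 14.
The maximum total degree among all terms is 14.

14


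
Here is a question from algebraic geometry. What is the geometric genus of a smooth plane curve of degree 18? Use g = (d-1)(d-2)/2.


Using the genus formula for smooth plane curves:
g = (d-1)(d-2)/2
g = (18-1)(18-2)/2
g = 17*16/2
g = 272/2 = 136

136


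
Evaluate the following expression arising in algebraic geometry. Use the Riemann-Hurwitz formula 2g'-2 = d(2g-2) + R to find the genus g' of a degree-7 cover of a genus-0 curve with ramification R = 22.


Riemann-Hurwitz formula: 2g' - 2 = d(2g - 2) + R
Given: d = 7, g = 0, R = 22
2g' - 2 = 7*(2*0 - 2) + 22
2g' - 2 = 7*(-2) + 22
2g' - 2 = -14 + 22 = 8
2g' = 10
g' = 5

5


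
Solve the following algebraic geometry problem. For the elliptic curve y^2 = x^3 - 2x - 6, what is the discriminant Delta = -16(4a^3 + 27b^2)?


Compute each component:
4a^3 = 4*(-2)^3 = 4*(-8) = -32
27b^2 = 27*(-6)^2 = 27*36 = 972
4a^3 + 27b^2 = -32 + 972 = 940
Delta = -16*940 = -15040

-15040


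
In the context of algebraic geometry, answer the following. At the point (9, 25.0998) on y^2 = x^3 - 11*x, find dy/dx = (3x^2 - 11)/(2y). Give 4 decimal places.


Using implicit differentiation of y^2 = x^3 - 11*x:
2y * dy/dx = 3x^2 - 11
dy/dx = (3x^2 - 11)/(2y)
Numerator: 3*9^2 - 11 = 232
Denominator: 2*25.0998 = 50.1996
dy/dx = 232/50.1996 = 4.6216

4.6216


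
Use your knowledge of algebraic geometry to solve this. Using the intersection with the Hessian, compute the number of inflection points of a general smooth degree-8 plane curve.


For a general smooth plane curve C of degree d, the inflection points are
the intersection of C with its Hessian curve, which has degree 3(d-2).
By Bezout, the total intersection number is d * 3(d-2) = 8 * 18 = 144.
For a general curve every flex is ordinary, so each contributes
multiplicity 1 to C·Hess(C), and the number of distinct inflection
points is 3d(d-2).
Inflection points = 3*8*(8-2) = 3*8*6 = 144

144


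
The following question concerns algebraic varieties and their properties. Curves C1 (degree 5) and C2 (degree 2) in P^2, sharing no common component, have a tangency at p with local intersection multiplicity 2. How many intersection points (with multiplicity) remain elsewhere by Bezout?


By Bezout's theorem, the total intersection number is d1 * d2.
Total = 5 * 2 = 10
Intersection multiplicity at p = 2
Remaining intersections = 10 - 2 = 8

8
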